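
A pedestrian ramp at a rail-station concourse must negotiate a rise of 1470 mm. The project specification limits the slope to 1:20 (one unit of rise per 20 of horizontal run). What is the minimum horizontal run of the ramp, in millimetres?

29400 mm

At 1:20 the run is 20 × 1470 = 29400 mm.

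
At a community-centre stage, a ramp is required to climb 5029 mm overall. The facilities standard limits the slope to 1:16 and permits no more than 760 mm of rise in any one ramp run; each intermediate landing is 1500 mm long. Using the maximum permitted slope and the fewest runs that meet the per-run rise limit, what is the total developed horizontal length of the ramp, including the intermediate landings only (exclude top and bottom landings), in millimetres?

89464 mm

5029 / 760 = 6.617 → round up to 7 ramp runs. That means 6 intermediate landings.
Ramp run (horizontal) at 1:16: 5029 × 16 = 80464 mm.
Intermediate landings: 6 × 1500 = 9000 mm.
Developed length = 80464 + 9000 = 89464 mm.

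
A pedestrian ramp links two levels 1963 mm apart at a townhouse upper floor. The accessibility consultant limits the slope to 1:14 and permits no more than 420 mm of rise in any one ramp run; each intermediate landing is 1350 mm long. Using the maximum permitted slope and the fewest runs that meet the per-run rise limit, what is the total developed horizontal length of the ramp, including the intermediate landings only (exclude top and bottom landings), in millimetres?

1963 / 420 = 4.674 → round up to 5 ramp runs. That means 4 intermediate landings.
Horizontal run for 1963 mm of rise at 1:14 is 1963 × 14 = 27482 mm.
4 intermediate landings contribute 4 × 1350 = 5400 mm.
Total developed length = 27482 + 5400 = 32882 mm.

32882 mm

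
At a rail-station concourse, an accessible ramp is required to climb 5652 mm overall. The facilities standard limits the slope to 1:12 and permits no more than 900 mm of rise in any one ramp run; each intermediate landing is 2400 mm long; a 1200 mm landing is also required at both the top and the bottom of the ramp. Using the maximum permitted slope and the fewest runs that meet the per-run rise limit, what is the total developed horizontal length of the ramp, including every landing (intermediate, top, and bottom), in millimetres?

At most 900 each: 5652/900 = 6.28, giving 7 ramp runs. That means 6 intermediate landings.
Horizontal run for 5652 mm of rise at 1:12 is 5652 × 12 = 67824 mm.
Intermediate landings: 6 × 2400 = 14400 mm.
Top and bottom landings: 2 × 1200 = 2400 mm.
Total = 67824 + 14400 + 2400 = 84624 mm.

84624 mm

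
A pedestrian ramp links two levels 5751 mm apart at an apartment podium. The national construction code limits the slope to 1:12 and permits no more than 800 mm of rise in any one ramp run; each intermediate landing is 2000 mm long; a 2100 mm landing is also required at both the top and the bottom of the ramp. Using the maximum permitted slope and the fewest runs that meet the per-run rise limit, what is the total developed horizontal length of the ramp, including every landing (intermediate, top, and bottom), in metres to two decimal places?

5751 / 800 = 7.19, so 8 ramp runs are needed. That means 7 intermediate landings.
Ramp run (horizontal) at 1:12: 5751 × 12 = 69012 mm.
Intermediate landings: 7 × 2000 = 14000 mm.
Top and bottom landings: 2 × 2100 = 4200 mm.
Total = 69012 + 14000 + 4200 = 87212 mm.
= 87.21 m.

87.21 m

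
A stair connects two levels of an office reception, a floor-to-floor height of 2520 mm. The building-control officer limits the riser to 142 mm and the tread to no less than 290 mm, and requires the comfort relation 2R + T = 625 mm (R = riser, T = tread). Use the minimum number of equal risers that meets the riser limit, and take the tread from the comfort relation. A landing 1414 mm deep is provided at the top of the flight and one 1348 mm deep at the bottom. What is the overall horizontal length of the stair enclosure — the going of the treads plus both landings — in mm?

2520 / 142 = 17.75, so 18 risers are needed.
R = 2520 ÷ 18 = 140 mm.
T = 625 − 2·140 = 345 mm, which satisfies the 290 mm minimum.
18 risers give 17 treads; going = 17 × 345 = 5865 mm.
Enclosure = 5865 + 1414 + 1348 = 8627 mm.

8627 mm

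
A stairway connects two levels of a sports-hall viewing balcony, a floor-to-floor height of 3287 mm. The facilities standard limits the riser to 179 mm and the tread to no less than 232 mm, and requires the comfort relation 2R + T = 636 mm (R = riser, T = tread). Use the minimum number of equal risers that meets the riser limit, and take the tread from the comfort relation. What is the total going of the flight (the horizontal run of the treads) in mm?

5220 mm

⌈3287/179⌉ = 19 risers.
Each riser is 3287/19 = 173 mm (≤ 179 mm).
Tread T = 636 − 2 × 173 = 290 mm (≥ 232 mm).
Treads = 19 − 1 = 18; going = 18 × 290 = 5220 mm.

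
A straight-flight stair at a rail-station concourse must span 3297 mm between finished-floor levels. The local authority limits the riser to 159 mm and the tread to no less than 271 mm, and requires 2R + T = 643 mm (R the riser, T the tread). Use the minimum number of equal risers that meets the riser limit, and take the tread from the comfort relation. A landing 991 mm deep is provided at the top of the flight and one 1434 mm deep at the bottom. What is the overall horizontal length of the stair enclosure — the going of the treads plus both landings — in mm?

9005 mm

At most 159 each: 3297/159 = 20.74, giving 21 risers.
R = 3297 ÷ 21 = 157 mm.
T = 643 − 2·157 = 329 mm, which satisfies the 271 mm minimum.
Treads = 21 − 1 = 20; going = 20 × 329 = 6580 mm.
Enclosure = 6580 + 991 + 1434 = 9005 mm.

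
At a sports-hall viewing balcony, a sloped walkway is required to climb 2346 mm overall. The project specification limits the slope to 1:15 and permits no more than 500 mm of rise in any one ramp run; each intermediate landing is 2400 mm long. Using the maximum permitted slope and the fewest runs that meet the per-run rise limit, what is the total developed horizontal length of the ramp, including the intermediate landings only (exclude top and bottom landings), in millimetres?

44790 mm

At most 500 each: 2346/500 = 4.69, giving 5 ramp runs. That means 4 intermediate landings.
Horizontal run for 2346 mm of rise at 1:15 is 2346 × 15 = 35190 mm.
Intermediate landings: 4 × 2400 = 9600 mm.
Developed length = 35190 + 9600 = 44790 mm.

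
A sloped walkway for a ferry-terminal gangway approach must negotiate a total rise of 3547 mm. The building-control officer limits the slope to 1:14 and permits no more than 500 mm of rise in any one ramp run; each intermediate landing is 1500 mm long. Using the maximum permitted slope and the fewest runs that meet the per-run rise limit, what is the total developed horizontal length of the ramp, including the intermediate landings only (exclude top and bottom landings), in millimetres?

60158 mm

At most 500 each: 3547/500 = 7.09, giving 8 ramp runs. That means 7 intermediate landings.
Ramp run (horizontal) at 1:14: 3547 × 14 = 49658 mm.
Intermediate landings: 7 × 1500 = 10500 mm.
Total developed length = 49658 + 10500 = 60158 mm.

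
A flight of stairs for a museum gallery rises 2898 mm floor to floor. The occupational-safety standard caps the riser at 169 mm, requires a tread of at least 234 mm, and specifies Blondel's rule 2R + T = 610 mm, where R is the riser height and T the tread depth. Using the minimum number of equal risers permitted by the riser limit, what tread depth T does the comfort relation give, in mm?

⌈2898/169⌉ = 18 risers.
Each riser is 2898/18 = 161 mm (≤ 169 mm).
T = 610 − 2·161 = 288 mm, which satisfies the 234 mm minimum.

288 mm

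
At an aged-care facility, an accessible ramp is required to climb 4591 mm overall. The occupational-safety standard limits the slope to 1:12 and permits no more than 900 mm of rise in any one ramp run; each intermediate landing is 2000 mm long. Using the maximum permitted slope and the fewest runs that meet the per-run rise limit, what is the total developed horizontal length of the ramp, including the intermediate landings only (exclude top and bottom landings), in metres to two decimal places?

⌈4591/900⌉ = 6 ramp runs. That means 5 intermediate landings.
Horizontal run for 4591 mm of rise at 1:12 is 4591 × 12 = 55092 mm.
Intermediate landings: 5 × 2000 = 10000 mm.
Developed length = 55092 + 10000 = 65092 mm.
= 65.09 m.

65.09 m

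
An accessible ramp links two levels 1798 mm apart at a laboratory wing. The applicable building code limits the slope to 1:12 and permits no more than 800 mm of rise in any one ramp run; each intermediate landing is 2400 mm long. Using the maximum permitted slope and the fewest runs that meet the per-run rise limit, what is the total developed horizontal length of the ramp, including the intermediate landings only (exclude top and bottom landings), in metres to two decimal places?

26.38 m

1798 / 800 = 2.248 → round up to 3 ramp runs. That means 2 intermediate landings.
Ramp run (horizontal) at 1:12: 1798 × 12 = 21576 mm.
Intermediate landings: 2 × 2400 = 4800 mm.
Total developed length = 21576 + 4800 = 26376 mm.
= 26.38 m.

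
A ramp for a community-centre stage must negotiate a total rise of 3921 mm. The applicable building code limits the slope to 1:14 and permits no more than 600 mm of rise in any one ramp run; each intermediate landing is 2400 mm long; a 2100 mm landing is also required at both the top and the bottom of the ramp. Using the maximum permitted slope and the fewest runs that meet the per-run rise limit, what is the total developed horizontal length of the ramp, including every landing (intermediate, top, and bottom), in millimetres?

73494 mm

3921 / 600 = 6.535 → round up to 7 ramp runs. That means 6 intermediate landings.
Ramp run (horizontal) at 1:14: 3921 × 14 = 54894 mm.
6 intermediate landings contribute 6 × 2400 = 14400 mm.
Top and bottom landings: 2 × 2100 = 4200 mm.
Total = 54894 + 14400 + 4200 = 73494 mm.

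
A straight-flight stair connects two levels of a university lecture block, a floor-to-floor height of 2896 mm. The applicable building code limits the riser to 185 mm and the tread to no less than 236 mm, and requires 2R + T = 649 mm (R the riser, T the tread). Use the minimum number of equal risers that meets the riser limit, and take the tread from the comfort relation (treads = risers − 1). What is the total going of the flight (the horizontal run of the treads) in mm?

4305 mm

⌈2896/185⌉ = 16 risers.
Riser R = 2896 / 16 = 181 mm, within the 185 mm limit.
From 2R + T = 649: T = 649 − 362 = 287 mm.
16 risers give 15 treads; going = 15 × 287 = 4305 mm.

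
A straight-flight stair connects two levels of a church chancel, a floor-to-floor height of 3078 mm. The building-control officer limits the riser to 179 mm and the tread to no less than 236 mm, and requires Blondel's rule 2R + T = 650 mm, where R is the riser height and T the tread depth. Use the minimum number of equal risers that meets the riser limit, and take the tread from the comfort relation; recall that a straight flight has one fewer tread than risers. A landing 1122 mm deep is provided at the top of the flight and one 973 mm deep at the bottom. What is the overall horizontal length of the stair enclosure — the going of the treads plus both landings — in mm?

7331 mm

3078 / 179 = 17.196 → round up to 18 risers.
Riser R = 3078 / 18 = 171 mm, within the 179 mm limit.
Tread T = 650 − 2 × 171 = 308 mm (≥ 236 mm).
Going = (18 − 1) × 308 = 5236 mm.
Add landings: 5236 + 1122 + 973 = 7331 mm.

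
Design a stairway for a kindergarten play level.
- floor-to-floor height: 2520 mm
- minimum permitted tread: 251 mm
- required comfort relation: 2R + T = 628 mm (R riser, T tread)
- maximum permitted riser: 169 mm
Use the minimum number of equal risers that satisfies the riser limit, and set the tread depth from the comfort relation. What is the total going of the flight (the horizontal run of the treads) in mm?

At most 169 each: 2520/169 = 14.91, giving 15 risers.
Riser R = 2520 / 15 = 168 mm, within the 169 mm limit.
T = 628 − 2·168 = 292 mm, which satisfies the 251 mm minimum.
15 risers give 14 treads; going = 14 × 292 = 4088 mm.

4088 mm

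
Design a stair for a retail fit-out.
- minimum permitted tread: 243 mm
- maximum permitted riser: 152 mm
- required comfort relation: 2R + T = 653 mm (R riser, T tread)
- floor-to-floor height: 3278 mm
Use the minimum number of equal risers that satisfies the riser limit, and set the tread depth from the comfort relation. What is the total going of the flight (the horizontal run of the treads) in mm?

7455 mm

⌈3278/152⌉ = 22 risers.
R = 3278 ÷ 22 = 149 mm.
T = 653 − 2·149 = 355 mm, which satisfies the 243 mm minimum.
Going = (22 − 1) × 355 = 7455 mm.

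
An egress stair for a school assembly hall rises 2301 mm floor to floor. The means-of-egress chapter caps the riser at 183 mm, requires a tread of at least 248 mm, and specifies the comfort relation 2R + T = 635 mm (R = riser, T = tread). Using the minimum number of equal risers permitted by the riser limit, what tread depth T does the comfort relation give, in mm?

281 mm

At most 183 each: 2301/183 = 12.57, giving 13 risers.
R = 2301 ÷ 13 = 177 mm.
T = 635 − 2·177 = 281 mm, which satisfies the 248 mm minimum.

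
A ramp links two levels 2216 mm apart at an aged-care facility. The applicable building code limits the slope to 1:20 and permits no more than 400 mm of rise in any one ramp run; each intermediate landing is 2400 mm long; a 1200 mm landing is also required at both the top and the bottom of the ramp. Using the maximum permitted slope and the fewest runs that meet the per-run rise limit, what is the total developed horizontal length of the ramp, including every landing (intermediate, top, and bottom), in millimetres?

At most 400 each: 2216/400 = 5.54, giving 6 ramp runs. That means 5 intermediate landings.
Ramp run (horizontal) at 1:20: 2216 × 20 = 44320 mm.
Intermediate landings: 5 × 2400 = 12000 mm.
Top and bottom landings: 2 × 1200 = 2400 mm.
Total = 44320 + 12000 + 2400 = 58720 mm.

58720 mm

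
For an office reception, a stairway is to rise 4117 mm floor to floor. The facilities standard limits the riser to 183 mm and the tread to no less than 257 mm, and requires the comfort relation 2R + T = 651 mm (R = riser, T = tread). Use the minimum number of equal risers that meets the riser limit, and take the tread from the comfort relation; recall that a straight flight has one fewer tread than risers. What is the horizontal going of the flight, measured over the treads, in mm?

4117 / 183 = 22.497 → round up to 23 risers.
Each riser is 4117/23 = 179 mm (≤ 183 mm).
From 2R + T = 651: T = 651 − 358 = 293 mm.
23 risers give 22 treads; going = 22 × 293 = 6446 mm.

6446 mm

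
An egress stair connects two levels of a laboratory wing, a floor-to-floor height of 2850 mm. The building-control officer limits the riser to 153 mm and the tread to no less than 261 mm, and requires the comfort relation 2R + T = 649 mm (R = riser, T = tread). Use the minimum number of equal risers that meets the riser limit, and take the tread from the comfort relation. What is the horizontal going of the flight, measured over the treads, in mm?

2850 / 153 = 18.63, so 19 risers are needed.
Each riser is 2850/19 = 150 mm (≤ 153 mm).
T = 649 − 2·150 = 349 mm, which satisfies the 261 mm minimum.
Going = (19 − 1) × 349 = 6282 mm.

6282 mm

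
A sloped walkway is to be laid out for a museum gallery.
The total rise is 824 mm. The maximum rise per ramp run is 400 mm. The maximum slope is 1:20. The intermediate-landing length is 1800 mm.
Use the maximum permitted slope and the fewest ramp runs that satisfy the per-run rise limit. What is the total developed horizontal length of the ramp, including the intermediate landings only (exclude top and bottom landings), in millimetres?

20080 mm

At most 400 each: 824/400 = 2.06, giving 3 ramp runs. That means 2 intermediate landings.
Horizontal run for 824 mm of rise at 1:20 is 824 × 20 = 16480 mm.
2 intermediate landings contribute 2 × 1800 = 3600 mm.
Developed length = 16480 + 3600 = 20080 mm.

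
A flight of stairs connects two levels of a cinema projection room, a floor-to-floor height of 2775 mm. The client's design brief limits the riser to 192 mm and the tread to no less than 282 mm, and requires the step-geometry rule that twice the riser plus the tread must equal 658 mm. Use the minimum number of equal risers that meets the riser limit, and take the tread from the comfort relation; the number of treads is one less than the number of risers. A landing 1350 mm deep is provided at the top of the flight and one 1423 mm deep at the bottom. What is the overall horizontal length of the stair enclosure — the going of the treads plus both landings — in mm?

⌈2775/192⌉ = 15 risers.
Each riser is 2775/15 = 185 mm (≤ 192 mm).
T = 658 − 2·185 = 288 mm, which satisfies the 282 mm minimum.
15 risers give 14 treads; going = 14 × 288 = 4032 mm.
Enclosure = 4032 + 1350 + 1423 = 6805 mm.

6805 mm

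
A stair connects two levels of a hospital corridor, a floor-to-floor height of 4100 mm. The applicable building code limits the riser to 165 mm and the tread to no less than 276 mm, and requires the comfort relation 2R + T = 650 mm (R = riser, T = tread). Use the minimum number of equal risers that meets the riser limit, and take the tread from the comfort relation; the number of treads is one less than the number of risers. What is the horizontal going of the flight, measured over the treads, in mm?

4100 / 165 = 24.85, so 25 risers are needed.
R = 4100 ÷ 25 = 164 mm.
Tread T = 650 − 2 × 164 = 322 mm (≥ 276 mm).
25 risers give 24 treads; going = 24 × 322 = 7728 mm.

7728 mm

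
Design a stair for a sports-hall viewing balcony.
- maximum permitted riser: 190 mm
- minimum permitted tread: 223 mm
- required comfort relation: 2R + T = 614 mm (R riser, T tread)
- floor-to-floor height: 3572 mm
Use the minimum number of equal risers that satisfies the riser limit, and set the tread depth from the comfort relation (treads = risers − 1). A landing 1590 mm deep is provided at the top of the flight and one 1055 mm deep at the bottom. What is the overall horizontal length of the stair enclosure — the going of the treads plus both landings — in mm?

6929 mm

3572 / 190 = 18.80, so 19 risers are needed.
Each riser is 3572/19 = 188 mm (≤ 190 mm).
T = 614 − 2·188 = 238 mm, which satisfies the 223 mm minimum.
Treads = 19 − 1 = 18; going = 18 × 238 = 4284 mm.
Enclosure = 4284 + 1590 + 1055 = 6929 mm.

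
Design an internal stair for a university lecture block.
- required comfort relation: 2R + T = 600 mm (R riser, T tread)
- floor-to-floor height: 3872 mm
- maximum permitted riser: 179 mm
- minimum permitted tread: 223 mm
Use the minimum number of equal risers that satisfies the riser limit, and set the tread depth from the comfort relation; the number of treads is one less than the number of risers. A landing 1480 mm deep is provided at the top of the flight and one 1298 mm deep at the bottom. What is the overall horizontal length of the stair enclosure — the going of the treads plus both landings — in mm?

7986 mm

3872 / 179 = 21.631 → round up to 22 risers.
R = 3872 ÷ 22 = 176 mm.
T = 600 − 2·176 = 248 mm, which satisfies the 223 mm minimum.
Going = (22 − 1) × 248 = 5208 mm.
Add landings: 5208 + 1480 + 1298 = 7986 mm.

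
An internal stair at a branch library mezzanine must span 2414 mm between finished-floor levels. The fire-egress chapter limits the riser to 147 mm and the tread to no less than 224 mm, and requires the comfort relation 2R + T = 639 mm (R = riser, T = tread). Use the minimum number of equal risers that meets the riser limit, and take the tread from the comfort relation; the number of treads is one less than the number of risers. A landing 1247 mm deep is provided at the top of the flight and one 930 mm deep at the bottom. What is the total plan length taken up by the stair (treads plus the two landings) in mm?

7857 mm

2414 / 147 = 16.422 → round up to 17 risers.
Riser R = 2414 / 17 = 142 mm, within the 147 mm limit.
From 2R + T = 639: T = 639 − 284 = 355 mm.
Treads = 17 − 1 = 16; going = 16 × 355 = 5680 mm.
Enclosure = 5680 + 1247 + 930 = 7857 mm.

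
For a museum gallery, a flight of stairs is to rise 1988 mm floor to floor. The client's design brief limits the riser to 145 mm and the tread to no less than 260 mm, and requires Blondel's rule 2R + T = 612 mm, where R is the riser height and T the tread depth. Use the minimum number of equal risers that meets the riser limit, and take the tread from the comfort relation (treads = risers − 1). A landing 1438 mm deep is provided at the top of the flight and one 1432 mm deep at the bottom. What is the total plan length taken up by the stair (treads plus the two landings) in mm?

7134 mm

At most 145 each: 1988/145 = 13.71, giving 14 risers.
R = 1988 ÷ 14 = 142 mm.
Tread T = 612 − 2 × 142 = 328 mm (≥ 260 mm).
Going = (14 − 1) × 328 = 4264 mm.
Enclosure = 4264 + 1438 + 1432 = 7134 mm.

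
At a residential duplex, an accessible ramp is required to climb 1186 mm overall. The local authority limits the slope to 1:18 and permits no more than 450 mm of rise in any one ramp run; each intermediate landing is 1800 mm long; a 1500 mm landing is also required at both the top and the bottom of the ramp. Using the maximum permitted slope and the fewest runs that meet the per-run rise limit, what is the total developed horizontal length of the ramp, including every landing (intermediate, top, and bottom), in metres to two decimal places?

27.95 m

⌈1186/450⌉ = 3 ramp runs. That means 2 intermediate landings.
Horizontal run for 1186 mm of rise at 1:18 is 1186 × 18 = 21348 mm.
Intermediate landings: 2 × 1800 = 3600 mm.
Top and bottom landings: 2 × 1500 = 3000 mm.
Total = 21348 + 3600 + 3000 = 27948 mm.
= 27.95 m.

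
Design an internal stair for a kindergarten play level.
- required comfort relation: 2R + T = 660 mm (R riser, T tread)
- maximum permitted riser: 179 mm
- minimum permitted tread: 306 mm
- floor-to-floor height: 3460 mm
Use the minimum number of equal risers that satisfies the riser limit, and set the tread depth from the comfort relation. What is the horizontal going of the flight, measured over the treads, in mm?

5966 mm

At most 179 each: 3460/179 = 19.33, giving 20 risers.
R = 3460 ÷ 20 = 173 mm.
T = 660 − 2·173 = 314 mm, which satisfies the 306 mm minimum.
20 risers give 19 treads; going = 19 × 314 = 5966 mm.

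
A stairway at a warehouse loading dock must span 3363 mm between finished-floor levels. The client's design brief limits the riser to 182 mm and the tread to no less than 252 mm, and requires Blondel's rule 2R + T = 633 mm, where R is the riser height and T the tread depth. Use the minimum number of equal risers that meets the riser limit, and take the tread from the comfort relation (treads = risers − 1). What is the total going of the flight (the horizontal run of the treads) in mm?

At most 182 each: 3363/182 = 18.48, giving 19 risers.
Riser R = 3363 / 19 = 177 mm, within the 182 mm limit.
T = 633 − 2·177 = 279 mm, which satisfies the 252 mm minimum.
Treads = 19 − 1 = 18; going = 18 × 279 = 5022 mm.

5022 mm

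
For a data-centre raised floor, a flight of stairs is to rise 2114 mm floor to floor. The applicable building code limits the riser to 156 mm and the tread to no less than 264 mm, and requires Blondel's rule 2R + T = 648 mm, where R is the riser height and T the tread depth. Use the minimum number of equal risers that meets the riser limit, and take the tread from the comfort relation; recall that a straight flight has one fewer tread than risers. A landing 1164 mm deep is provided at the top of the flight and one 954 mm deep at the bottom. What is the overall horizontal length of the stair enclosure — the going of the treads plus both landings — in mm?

6616 mm

2114 / 156 = 13.551 → round up to 14 risers.
R = 2114 ÷ 14 = 151 mm.
From 2R + T = 648: T = 648 − 302 = 346 mm.
Going = (14 − 1) × 346 = 4498 mm.
Enclosure = 4498 + 1164 + 954 = 6616 mm.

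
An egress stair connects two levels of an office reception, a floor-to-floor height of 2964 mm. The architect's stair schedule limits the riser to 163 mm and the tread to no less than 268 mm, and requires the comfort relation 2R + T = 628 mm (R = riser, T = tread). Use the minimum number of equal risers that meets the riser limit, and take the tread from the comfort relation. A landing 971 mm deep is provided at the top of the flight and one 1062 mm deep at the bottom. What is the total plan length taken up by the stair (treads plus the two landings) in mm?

At most 163 each: 2964/163 = 18.18, giving 19 risers.
Riser R = 2964 / 19 = 156 mm, within the 163 mm limit.
T = 628 − 2·156 = 316 mm, which satisfies the 268 mm minimum.
Going = (19 − 1) × 316 = 5688 mm.
Add landings: 5688 + 971 + 1062 = 7721 mm.

7721 mm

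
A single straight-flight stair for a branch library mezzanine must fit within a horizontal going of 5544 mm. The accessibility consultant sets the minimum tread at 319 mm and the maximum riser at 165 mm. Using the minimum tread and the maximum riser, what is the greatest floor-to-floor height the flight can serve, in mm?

Treads that fit: ⌊5544 / 319⌋ = 17.
Risers = treads + 1 = 18.
Maximum height = 18 × 165 = 2970 mm.

2970 mm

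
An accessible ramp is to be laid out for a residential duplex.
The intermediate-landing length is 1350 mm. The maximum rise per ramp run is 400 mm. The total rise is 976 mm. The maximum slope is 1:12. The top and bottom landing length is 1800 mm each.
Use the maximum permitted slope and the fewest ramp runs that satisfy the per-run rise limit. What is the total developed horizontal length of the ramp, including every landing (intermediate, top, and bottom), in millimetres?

⌈976/400⌉ = 3 ramp runs. That means 2 intermediate landings.
Horizontal run for 976 mm of rise at 1:12 is 976 × 12 = 11712 mm.
2 intermediate landings contribute 2 × 1350 = 2700 mm.
Top and bottom landings: 2 × 1800 = 3600 mm.
Total = 11712 + 2700 + 3600 = 18012 mm.

18012 mm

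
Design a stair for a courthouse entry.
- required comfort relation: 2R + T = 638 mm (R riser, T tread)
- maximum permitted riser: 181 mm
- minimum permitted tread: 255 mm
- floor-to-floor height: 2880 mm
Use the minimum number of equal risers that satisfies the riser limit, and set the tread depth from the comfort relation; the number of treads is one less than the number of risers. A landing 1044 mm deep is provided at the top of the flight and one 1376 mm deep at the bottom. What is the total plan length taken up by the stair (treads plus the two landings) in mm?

6590 mm

⌈2880/181⌉ = 16 risers.
Each riser is 2880/16 = 180 mm (≤ 181 mm).
From 2R + T = 638: T = 638 − 360 = 278 mm.
16 risers give 15 treads; going = 15 × 278 = 4170 mm.
Add landings: 4170 + 1044 + 1376 = 6590 mm.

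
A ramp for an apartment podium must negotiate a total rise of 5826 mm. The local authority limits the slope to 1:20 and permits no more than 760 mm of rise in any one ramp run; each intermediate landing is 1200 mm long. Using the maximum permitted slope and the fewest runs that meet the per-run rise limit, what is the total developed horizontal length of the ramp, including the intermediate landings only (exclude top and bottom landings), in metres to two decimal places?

5826 / 760 = 7.666 → round up to 8 ramp runs. That means 7 intermediate landings.
Horizontal run for 5826 mm of rise at 1:20 is 5826 × 20 = 116520 mm.
7 intermediate landings contribute 7 × 1200 = 8400 mm.
Total developed length = 116520 + 8400 = 124920 mm.
= 124.92 m.

124.92 m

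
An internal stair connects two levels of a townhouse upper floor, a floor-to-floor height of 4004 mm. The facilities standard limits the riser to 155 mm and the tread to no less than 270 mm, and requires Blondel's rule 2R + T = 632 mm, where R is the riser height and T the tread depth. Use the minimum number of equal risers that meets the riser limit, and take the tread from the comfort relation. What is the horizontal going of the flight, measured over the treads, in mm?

4004 / 155 = 25.83, so 26 risers are needed.
Riser R = 4004 / 26 = 154 mm, within the 155 mm limit.
Tread T = 632 − 2 × 154 = 324 mm (≥ 270 mm).
26 risers give 25 treads; going = 25 × 324 = 8100 mm.

8100 mm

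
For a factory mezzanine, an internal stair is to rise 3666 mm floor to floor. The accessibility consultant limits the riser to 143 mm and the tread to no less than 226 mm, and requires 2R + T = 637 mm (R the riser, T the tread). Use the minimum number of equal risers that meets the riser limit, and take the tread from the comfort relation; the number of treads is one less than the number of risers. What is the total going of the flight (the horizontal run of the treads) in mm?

⌈3666/143⌉ = 26 risers.
Riser R = 3666 / 26 = 141 mm, within the 143 mm limit.
T = 637 − 2·141 = 355 mm, which satisfies the 226 mm minimum.
Treads = 26 − 1 = 25; going = 25 × 355 = 8875 mm.

8875 mm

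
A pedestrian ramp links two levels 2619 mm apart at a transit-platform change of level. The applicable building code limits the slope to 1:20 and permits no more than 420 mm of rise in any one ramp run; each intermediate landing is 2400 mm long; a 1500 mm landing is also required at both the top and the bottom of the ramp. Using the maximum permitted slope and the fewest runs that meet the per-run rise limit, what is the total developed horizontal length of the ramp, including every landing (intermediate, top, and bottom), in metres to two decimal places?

69.78 m

⌈2619/420⌉ = 7 ramp runs. That means 6 intermediate landings.
Ramp run (horizontal) at 1:20: 2619 × 20 = 52380 mm.
6 intermediate landings contribute 6 × 2400 = 14400 mm.
Top and bottom landings: 2 × 1500 = 3000 mm.
Total = 52380 + 14400 + 3000 = 69780 mm.
= 69.78 m.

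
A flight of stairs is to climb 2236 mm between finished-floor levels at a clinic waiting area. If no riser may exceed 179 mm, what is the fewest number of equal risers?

13 risers

2236 / 179 = 12.49, so 13 risers are needed.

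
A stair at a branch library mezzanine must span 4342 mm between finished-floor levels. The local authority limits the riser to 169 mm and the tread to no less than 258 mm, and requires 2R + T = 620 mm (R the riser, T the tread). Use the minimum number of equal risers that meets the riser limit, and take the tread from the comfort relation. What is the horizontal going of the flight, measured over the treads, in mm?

7150 mm

At most 169 each: 4342/169 = 25.69, giving 26 risers.
R = 4342 ÷ 26 = 167 mm.
From 2R + T = 620: T = 620 − 334 = 286 mm.
26 risers give 25 treads; going = 25 × 286 = 7150 mm.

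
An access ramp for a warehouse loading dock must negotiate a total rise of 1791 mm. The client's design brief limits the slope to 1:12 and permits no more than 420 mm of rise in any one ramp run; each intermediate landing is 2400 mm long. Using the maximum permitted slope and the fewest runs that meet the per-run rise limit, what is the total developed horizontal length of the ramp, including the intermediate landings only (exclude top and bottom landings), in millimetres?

1791 / 420 = 4.26, so 5 ramp runs are needed. That means 4 intermediate landings.
Horizontal run for 1791 mm of rise at 1:12 is 1791 × 12 = 21492 mm.
Intermediate landings: 4 × 2400 = 9600 mm.
Developed length = 21492 + 9600 = 31092 mm.

31092 mm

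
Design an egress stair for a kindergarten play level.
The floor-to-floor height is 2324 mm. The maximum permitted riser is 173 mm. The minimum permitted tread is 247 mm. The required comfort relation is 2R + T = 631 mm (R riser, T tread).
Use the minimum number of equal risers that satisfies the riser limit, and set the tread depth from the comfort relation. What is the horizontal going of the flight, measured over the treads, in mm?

3887 mm

⌈2324/173⌉ = 14 risers.
Each riser is 2324/14 = 166 mm (≤ 173 mm).
From 2R + T = 631: T = 631 − 332 = 299 mm.
Treads = 14 − 1 = 13; going = 13 × 299 = 3887 mm.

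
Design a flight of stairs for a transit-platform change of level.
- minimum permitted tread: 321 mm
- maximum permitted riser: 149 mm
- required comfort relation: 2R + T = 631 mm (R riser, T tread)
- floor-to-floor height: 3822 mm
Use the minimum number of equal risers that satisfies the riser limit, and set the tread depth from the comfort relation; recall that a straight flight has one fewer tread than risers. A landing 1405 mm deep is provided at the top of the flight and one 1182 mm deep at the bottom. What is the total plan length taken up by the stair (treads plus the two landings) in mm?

11012 mm

At most 149 each: 3822/149 = 25.65, giving 26 risers.
R = 3822 ÷ 26 = 147 mm.
From 2R + T = 631: T = 631 − 294 = 337 mm.
26 risers give 25 treads; going = 25 × 337 = 8425 mm.
Enclosure = 8425 + 1405 + 1182 = 11012 mm.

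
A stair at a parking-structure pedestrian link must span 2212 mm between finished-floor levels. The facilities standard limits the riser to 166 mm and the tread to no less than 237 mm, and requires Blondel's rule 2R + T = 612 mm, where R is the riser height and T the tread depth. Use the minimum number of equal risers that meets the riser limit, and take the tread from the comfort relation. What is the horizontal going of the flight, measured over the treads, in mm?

2212 / 166 = 13.325 → round up to 14 risers.
Each riser is 2212/14 = 158 mm (≤ 166 mm).
Tread T = 612 − 2 × 158 = 296 mm (≥ 237 mm).
14 risers give 13 treads; going = 13 × 296 = 3848 mm.

3848 mm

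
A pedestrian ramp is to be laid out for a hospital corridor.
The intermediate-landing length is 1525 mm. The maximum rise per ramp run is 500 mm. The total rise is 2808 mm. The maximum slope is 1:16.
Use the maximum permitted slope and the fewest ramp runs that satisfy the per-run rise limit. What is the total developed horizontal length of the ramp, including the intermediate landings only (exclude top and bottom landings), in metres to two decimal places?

⌈2808/500⌉ = 6 ramp runs. That means 5 intermediate landings.
Ramp run (horizontal) at 1:16: 2808 × 16 = 44928 mm.
Intermediate landings: 5 × 1525 = 7625 mm.
Developed length = 44928 + 7625 = 52553 mm.
= 52.55 m.

52.55 m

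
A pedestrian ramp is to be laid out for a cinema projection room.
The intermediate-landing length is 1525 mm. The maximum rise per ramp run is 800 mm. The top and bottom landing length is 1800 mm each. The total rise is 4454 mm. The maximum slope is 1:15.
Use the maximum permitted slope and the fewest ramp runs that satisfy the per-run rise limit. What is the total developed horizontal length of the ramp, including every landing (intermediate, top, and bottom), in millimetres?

78035 mm

4454 / 800 = 5.57, so 6 ramp runs are needed. That means 5 intermediate landings.
Ramp run (horizontal) at 1:15: 4454 × 15 = 66810 mm.
5 intermediate landings contribute 5 × 1525 = 7625 mm.
Top and bottom landings: 2 × 1800 = 3600 mm.
Total = 66810 + 7625 + 3600 = 78035 mm.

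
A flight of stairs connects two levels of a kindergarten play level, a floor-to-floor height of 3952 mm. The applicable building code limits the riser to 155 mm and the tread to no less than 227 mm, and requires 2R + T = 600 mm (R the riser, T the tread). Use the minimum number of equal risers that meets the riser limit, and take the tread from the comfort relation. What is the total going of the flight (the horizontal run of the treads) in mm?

⌈3952/155⌉ = 26 risers.
R = 3952 ÷ 26 = 152 mm.
From 2R + T = 600: T = 600 − 304 = 296 mm.
Going = (26 − 1) × 296 = 7400 mm.

7400 mm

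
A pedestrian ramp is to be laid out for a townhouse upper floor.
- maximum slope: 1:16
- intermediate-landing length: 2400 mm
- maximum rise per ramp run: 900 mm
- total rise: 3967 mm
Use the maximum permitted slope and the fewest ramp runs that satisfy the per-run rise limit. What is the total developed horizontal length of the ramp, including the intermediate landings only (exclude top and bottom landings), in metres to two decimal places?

At most 900 each: 3967/900 = 4.41, giving 5 ramp runs. That means 4 intermediate landings.
Ramp run (horizontal) at 1:16: 3967 × 16 = 63472 mm.
4 intermediate landings contribute 4 × 2400 = 9600 mm.
Total developed length = 63472 + 9600 = 73072 mm.
= 73.07 m.

73.07 m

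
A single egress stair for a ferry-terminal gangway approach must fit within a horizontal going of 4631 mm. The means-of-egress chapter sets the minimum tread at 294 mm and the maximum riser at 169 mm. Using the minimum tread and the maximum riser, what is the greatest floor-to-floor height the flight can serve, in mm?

4631 / 294 = 15.75, so 15 treads fit.
Risers = treads + 1 = 16.
Maximum height = 16 × 169 = 2704 mm.

2704 mm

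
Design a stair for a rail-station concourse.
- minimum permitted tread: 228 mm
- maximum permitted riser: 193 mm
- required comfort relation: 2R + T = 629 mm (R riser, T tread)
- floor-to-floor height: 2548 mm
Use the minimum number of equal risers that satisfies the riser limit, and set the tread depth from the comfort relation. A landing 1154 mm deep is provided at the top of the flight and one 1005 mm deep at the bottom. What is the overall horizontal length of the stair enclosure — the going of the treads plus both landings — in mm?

5604 mm

2548 / 193 = 13.20, so 14 risers are needed.
Each riser is 2548/14 = 182 mm (≤ 193 mm).
From 2R + T = 629: T = 629 − 364 = 265 mm.
14 risers give 13 treads; going = 13 × 265 = 3445 mm.
Enclosure = 3445 + 1154 + 1005 = 5604 mm.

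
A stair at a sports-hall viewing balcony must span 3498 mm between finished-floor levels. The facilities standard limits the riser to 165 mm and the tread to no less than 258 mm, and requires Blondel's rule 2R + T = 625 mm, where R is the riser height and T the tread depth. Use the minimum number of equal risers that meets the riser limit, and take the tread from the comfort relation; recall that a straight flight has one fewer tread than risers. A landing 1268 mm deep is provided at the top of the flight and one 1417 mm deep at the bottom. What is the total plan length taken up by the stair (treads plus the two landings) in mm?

9132 mm

At most 165 each: 3498/165 = 21.20, giving 22 risers.
Each riser is 3498/22 = 159 mm (≤ 165 mm).
From 2R + T = 625: T = 625 − 318 = 307 mm.
Going = (22 − 1) × 307 = 6447 mm.
Enclosure = 6447 + 1268 + 1417 = 9132 mm.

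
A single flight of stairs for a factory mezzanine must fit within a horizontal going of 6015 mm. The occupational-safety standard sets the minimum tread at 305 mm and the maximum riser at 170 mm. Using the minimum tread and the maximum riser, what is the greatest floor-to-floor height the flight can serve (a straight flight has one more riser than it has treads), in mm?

3400 mm

Treads that fit: ⌊6015 / 305⌋ = 19.
Risers = treads + 1 = 20.
Maximum height = 20 × 170 = 3400 mm.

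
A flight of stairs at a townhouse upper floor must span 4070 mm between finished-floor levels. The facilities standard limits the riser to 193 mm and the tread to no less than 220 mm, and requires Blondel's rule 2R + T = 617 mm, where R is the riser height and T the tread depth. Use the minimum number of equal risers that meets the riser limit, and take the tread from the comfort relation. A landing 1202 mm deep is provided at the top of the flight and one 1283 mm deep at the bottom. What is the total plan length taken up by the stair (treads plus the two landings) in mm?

7672 mm

⌈4070/193⌉ = 22 risers.
R = 4070 ÷ 22 = 185 mm.
Tread T = 617 − 2 × 185 = 247 mm (≥ 220 mm).
Going = (22 − 1) × 247 = 5187 mm.
Enclosure = 5187 + 1202 + 1283 = 7672 mm.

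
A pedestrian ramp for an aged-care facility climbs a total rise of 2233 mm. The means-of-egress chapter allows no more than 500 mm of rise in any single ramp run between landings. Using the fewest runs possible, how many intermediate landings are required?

4 intermediate landings

At most 500 each: 2233/500 = 4.47, giving 5 ramp runs.
5 runs are separated by 4 intermediate landings.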